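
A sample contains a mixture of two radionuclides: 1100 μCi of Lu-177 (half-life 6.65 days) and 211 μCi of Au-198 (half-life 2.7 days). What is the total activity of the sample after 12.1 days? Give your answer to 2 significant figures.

Lu-177: 1100 × (1/2)^(12.1/6.65) = 1100 × (1/2)^1.8195 ≈ 311.64 μCi.
Au-198: 211 × (1/2)^(12.1/2.7) = 211 × (1/2)^4.4815 ≈ 9.4454 μCi.
Total = 311.64 + 9.4454 ≈ 321.09 μCi.

320 μCi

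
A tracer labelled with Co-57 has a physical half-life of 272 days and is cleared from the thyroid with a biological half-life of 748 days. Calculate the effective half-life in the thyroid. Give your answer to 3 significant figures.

1/t_eff = 1/t_phys + 1/t_biol = 1/272 + 1/748 = 0.0050134 per day.
t_eff = 272 × 748 / (272 + 748) ≈ 199.47 days.

199 days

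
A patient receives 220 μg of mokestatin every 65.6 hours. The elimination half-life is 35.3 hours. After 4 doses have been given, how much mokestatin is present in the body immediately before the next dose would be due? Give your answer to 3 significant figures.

The 4 doses were given 262.4, 196.8, 131.2, 65.6 hours ago.
Total = 220·(1/2)^(262.4/35.3) + 220·(1/2)^(196.8/35.3) + 220·(1/2)^(131.2/35.3) + 220·(1/2)^(65.6/35.3)
      = 1.2727 + 4.6149 + 16.733 + 60.674 ≈ 83.295 μg.

83.3 μg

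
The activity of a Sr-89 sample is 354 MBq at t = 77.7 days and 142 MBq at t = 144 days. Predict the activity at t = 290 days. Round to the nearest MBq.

19 MBq

Over Δt = 144 − 77.7 = 66.3 days, the level fell by a factor of 354/142 ≈ 2.493.
n = log₂(2.493) ≈ 1.3179 half-lives, so t½ = 66.3/1.3179 ≈ 50.309 days.
From t = 144 to t = 290: 142 × (1/2)^((290−144)/50.309) ≈ 18.997 MBq.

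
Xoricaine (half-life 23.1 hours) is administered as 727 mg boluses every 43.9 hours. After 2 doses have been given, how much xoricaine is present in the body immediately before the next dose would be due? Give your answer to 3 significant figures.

The 2 doses were given 87.8, 43.9 hours ago.
Total = 727·(1/2)^(87.8/23.1) + 727·(1/2)^(43.9/23.1)
      = 52.163 + 194.74 ≈ 246.9 mg.

247 mg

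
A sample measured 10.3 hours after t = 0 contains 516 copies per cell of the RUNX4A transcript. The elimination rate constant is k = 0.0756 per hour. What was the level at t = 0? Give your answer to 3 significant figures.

1120 copies per cell

t½ = ln 2 / k = 0.69315 / 0.0756 ≈ 9.1686 hours.
Number of half-lives elapsed: n = 10.3/9.1686 ≈ 1.1234.
A₀ = A × 2^n = 516 × 2^1.1234 = 516 × 2.1786 ≈ 1124.2 copies per cell.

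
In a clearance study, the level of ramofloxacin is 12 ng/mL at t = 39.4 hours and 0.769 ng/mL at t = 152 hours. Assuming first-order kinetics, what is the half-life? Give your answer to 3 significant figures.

Over Δt = 152 − 39.4 = 112.6 hours, the level fell by a factor of 12/0.769 ≈ 15.605.
n = log₂(15.605) ≈ 3.9639 half-lives, so t½ = 112.6/3.9639 ≈ 28.406 hours.

28.4 hours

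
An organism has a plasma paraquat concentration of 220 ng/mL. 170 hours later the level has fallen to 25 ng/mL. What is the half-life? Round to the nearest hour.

A/A₀ = 25/220 ≈ 0.11364.
n = log₂(8.8) ≈ 3.1375 half-lives elapsed in 170 hours.
t½ = 170/3.1375 ≈ 54.183 hours.

54 hours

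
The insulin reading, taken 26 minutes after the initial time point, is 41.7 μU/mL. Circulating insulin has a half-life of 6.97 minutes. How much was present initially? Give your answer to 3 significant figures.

553 μU/mL

Number of half-lives elapsed: n = 26/6.97 ≈ 3.7303.
A₀ = A × 2^n = 41.7 × 2^3.7303 = 41.7 × 13.272 ≈ 553.43 μU/mL.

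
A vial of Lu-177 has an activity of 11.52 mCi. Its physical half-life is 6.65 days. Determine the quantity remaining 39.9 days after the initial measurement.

Elapsed time is 6 half-lives (39.9/6.65).
Each half-life halves the amount: 11.52 × (1/2)^6 = 11.52/64 = 0.18 mCi.

0.18 mCi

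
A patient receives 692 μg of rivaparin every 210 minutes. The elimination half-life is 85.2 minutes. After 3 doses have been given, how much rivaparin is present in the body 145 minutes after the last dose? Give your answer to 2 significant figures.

260 μg

The 3 doses were given 565, 355, 145 minutes ago.
Total = 692·(1/2)^(565/85.2) + 692·(1/2)^(355/85.2) + 692·(1/2)^(145/85.2)
      = 6.9797 + 38.531 + 212.71 ≈ 258.22 μg.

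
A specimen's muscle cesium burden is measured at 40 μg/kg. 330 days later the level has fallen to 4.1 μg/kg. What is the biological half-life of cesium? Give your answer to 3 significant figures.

100 days

A/A₀ = 4.1/40 ≈ 0.1025.
n = log₂(9.7561) ≈ 3.2863 half-lives elapsed in 330 days.
t½ = 330/3.2863 ≈ 100.42 days.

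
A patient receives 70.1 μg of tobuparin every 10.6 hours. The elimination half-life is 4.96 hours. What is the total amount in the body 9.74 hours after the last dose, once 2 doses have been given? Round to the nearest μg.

The 2 doses were given 20.34, 9.74 hours ago.
Total = 70.1·(1/2)^(20.34/4.96) + 70.1·(1/2)^(9.74/4.96)
      = 4.0856 + 17.971 ≈ 22.057 μg.

22 μg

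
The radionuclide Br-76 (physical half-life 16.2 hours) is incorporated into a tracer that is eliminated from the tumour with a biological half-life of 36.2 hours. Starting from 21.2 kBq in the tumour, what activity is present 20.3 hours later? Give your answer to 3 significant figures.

6.03 kBq

1/t_eff = 1/t_phys + 1/t_biol = 1/16.2 + 1/36.2 = 0.089353 per hour.
t_eff = 16.2 × 36.2 / (16.2 + 36.2) ≈ 11.192 hours.
Remaining = 21.2 × (1/2)^(20.3/11.192) = 21.2 × (1/2)^1.8139 ≈ 6.0299 kBq.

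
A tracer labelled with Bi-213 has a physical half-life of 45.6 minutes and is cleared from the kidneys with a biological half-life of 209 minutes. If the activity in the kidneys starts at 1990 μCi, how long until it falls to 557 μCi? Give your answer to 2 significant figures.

1/t_eff = 1/t_phys + 1/t_biol = 1/45.6 + 1/209 = 0.026715 per minute.
t_eff = 45.6 × 209 / (45.6 + 209) ≈ 37.433 minutes.
n = log₂(1990/557) ≈ 1.837; t = 1.837 × 37.433 ≈ 68.765 minutes.

69 minutes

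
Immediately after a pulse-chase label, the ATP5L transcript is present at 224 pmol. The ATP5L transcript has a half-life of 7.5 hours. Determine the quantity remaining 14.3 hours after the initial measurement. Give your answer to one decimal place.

59.7 pmol

Number of half-lives: n = 14.3/7.5 ≈ 1.9067.
Remaining = 224 × (1/2)^1.9067 = 224 × 0.26671 ≈ 59.743 pmol.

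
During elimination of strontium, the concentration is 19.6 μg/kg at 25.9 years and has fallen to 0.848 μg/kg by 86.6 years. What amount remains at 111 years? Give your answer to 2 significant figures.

Over Δt = 86.6 − 25.9 = 60.7 years, the level fell by a factor of 19.6/0.848 ≈ 23.113.
n = log₂(23.113) ≈ 4.5306 half-lives, so t½ = 60.7/4.5306 ≈ 13.398 years.
From t = 86.6 to t = 111: 0.848 × (1/2)^((111−86.6)/13.398) ≈ 0.23997 μg/kg.

0.24 μg/kg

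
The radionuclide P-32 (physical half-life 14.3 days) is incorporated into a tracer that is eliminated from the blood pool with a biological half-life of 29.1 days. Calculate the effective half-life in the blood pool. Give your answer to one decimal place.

9.6 days

1/t_eff = 1/t_phys + 1/t_biol = 1/14.3 + 1/29.1 = 0.10429 per day.
t_eff = 14.3 × 29.1 / (14.3 + 29.1) ≈ 9.5882 days.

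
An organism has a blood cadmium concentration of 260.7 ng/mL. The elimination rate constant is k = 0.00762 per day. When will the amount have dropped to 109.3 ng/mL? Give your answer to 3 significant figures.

114 days

t½ = ln 2 / k = 0.69315 / 0.00762 ≈ 90.964 days.
Fraction remaining = 109.3/260.7 ≈ 0.41926.
n = log₂(260.7/109.3) = ln(2.3852)/ln 2 ≈ 1.2541 half-lives.
t = n × t½ = 1.2541 × 90.964 ≈ 114.08 days.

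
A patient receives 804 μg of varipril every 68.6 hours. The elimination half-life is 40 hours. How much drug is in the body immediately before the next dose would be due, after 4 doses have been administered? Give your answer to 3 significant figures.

The 4 doses were given 274.4, 205.8, 137.2, 68.6 hours ago.
Total = 804·(1/2)^(274.4/40) + 804·(1/2)^(205.8/40) + 804·(1/2)^(137.2/40) + 804·(1/2)^(68.6/40)
      = 6.9213 + 22.723 + 74.597 + 244.9 ≈ 349.14 μg.

349 μg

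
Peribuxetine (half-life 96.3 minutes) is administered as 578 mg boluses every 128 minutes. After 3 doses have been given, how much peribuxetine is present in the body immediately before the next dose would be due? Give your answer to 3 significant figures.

358 mg

The 3 doses were given 384, 256, 128 minutes ago.
Total = 578·(1/2)^(384/96.3) + 578·(1/2)^(256/96.3) + 578·(1/2)^(128/96.3)
      = 36.438 + 91.555 + 230.04 ≈ 358.03 mg.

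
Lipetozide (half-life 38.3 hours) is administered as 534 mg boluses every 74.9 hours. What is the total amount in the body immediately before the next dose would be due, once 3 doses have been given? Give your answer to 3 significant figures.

The 3 doses were given 224.7, 149.8, 74.9 hours ago.
Total = 534·(1/2)^(224.7/38.3) + 534·(1/2)^(149.8/38.3) + 534·(1/2)^(74.9/38.3)
      = 9.1505 + 35.493 + 137.67 ≈ 182.31 mg.

182 mg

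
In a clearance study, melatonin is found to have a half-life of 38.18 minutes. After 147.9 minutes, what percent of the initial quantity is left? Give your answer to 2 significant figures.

6.8%

n = 147.9/38.18 ≈ 3.8738 half-lives.
Fraction remaining = (1/2)^3.8738 ≈ 0.068216, i.e. 6.8216%.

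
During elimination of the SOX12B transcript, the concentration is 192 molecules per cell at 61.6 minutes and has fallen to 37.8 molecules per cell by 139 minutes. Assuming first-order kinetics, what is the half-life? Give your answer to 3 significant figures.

33.0 minutes

Over Δt = 139 − 61.6 = 77.4 minutes, the level fell by a factor of 192/37.8 ≈ 5.0794.
n = log₂(5.0794) ≈ 2.3446 half-lives, so t½ = 77.4/2.3446 ≈ 33.011 minutes.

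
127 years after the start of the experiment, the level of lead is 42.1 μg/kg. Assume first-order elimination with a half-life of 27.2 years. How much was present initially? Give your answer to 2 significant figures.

1100 μg/kg

Number of half-lives elapsed: n = 127/27.2 ≈ 4.6691.
A₀ = A × 2^n = 42.1 × 2^4.6691 = 42.1 × 25.442 ≈ 1071.1 μg/kg.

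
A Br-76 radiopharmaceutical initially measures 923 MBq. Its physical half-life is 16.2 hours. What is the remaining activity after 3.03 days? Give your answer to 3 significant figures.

Convert the elapsed time: 3.03 days = 72.72 hours.
Number of half-lives: n = 72.72/16.2 ≈ 4.4889.
Remaining = 923 × (1/2)^4.4889 = 923 × 0.044536 ≈ 41.107 MBq.

41.1 MBq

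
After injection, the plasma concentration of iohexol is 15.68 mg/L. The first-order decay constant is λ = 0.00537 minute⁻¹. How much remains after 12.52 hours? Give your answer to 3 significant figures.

t½ = ln 2 / λ = 0.69315 / 0.00537 ≈ 129.08 minutes.
Convert the elapsed time: 12.52 hours = 751.2 minutes.
Number of half-lives: n = 751.2/129.08 ≈ 5.8198.
Remaining = 15.68 × (1/2)^5.8198 = 15.68 × 0.017704 ≈ 0.2776 mg/L.

0.278 mg/L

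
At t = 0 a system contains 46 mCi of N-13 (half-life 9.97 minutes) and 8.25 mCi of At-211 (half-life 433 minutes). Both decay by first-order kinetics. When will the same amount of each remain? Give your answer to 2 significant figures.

Set 46·(1/2)^(t/9.97) = 8.25·(1/2)^(t/433).
Taking log₂: log₂(46/8.25) = t·(1/9.97 − 1/433).
log₂(5.5758) = 2.4792; 1/9.97 − 1/433 = 0.097991.
t = 2.4792 / 0.097991 ≈ 25.3 minutes.

25 minutes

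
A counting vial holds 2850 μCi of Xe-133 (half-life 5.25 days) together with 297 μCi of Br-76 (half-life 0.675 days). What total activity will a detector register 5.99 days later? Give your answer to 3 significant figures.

1290 μCi

Xe-133: 2850 × (1/2)^(5.99/5.25) = 2850 × (1/2)^1.141 ≈ 1292.4 μCi.
Br-76: 297 × (1/2)^(5.99/0.675) = 297 × (1/2)^8.8741 ≈ 0.63299 μCi.
Total = 1292.4 + 0.63299 ≈ 1293 μCi.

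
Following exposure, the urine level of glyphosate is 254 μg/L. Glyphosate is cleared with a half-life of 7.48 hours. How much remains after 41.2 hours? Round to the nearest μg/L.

Number of half-lives: n = 41.2/7.48 ≈ 5.508.
Remaining = 254 × (1/2)^5.508 = 254 × 0.021975 ≈ 5.5815 μg/L.

6 μg/L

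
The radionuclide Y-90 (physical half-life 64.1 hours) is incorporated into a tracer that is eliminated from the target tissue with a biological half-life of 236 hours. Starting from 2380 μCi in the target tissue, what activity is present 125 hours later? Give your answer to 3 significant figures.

1/t_eff = 1/t_phys + 1/t_biol = 1/64.1 + 1/236 = 0.019838 per hour.
t_eff = 64.1 × 236 / (64.1 + 236) ≈ 50.409 hours.
Remaining = 2380 × (1/2)^(125/50.409) = 2380 × (1/2)^2.4797 ≈ 426.68 μCi.

427 μCi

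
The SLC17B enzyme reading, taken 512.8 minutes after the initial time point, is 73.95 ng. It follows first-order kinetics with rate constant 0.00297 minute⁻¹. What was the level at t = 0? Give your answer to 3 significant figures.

t½ = ln 2 / λ = 0.69315 / 0.00297 ≈ 233.38 minutes.
Number of half-lives elapsed: n = 512.8/233.38 ≈ 2.1972.
A₀ = A × 2^n = 73.95 × 2^2.1972 = 73.95 × 4.586 ≈ 339.14 ng.

339 ng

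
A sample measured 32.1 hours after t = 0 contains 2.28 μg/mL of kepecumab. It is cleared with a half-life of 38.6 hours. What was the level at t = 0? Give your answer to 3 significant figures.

4.06 μg/mL

Number of half-lives elapsed: n = 32.1/38.6 ≈ 0.83161.
A₀ = A × 2^n = 2.28 × 2^0.83161 = 2.28 × 1.7797 ≈ 4.0576 μg/mL.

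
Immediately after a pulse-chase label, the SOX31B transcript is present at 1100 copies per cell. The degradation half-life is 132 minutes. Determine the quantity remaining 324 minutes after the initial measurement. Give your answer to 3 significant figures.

Number of half-lives: n = 324/132 ≈ 2.4545.
Remaining = 1100 × (1/2)^2.4545 = 1100 × 0.18244 ≈ 200.68 copies per cell.

201 copies per cell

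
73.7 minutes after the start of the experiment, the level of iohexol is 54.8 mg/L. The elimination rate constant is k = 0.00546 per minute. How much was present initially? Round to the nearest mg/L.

82 mg/L

t½ = ln 2 / k = 0.69315 / 0.00546 ≈ 126.95 minutes.
Number of half-lives elapsed: n = 73.7/126.95 ≈ 0.58054.
A₀ = A × 2^n = 54.8 × 2^0.58054 = 54.8 × 1.4954 ≈ 81.949 mg/L.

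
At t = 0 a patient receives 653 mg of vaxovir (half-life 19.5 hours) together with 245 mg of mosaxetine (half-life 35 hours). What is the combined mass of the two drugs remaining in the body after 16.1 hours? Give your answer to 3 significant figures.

vaxovir: 653 × (1/2)^(16.1/19.5) = 653 × (1/2)^0.82564 ≈ 368.44 mg.
mosaxetine: 245 × (1/2)^(16.1/35) = 245 × (1/2)^0.46 ≈ 178.11 mg.
Total = 368.44 + 178.11 ≈ 546.55 mg.

547 mg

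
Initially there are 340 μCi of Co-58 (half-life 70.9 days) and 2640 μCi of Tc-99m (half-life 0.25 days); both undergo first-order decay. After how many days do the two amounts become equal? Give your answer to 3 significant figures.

0.742 days

Set 340·(1/2)^(t/70.9) = 2640·(1/2)^(t/0.25).
Taking log₂: log₂(340/2640) = t·(1/70.9 − 1/0.25).
log₂(0.12879) = -2.9569; 1/70.9 − 1/0.25 = -3.9859.
t = -2.9569 / -3.9859 ≈ 0.74185 days.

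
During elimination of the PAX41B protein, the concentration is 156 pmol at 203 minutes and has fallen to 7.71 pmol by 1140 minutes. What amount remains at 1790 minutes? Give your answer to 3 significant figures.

0.957 pmol

Over Δt = 1140 − 203 = 937 minutes, the level fell by a factor of 156/7.71 ≈ 20.233.
n = log₂(20.233) ≈ 4.3387 half-lives, so t½ = 937/4.3387 ≈ 215.96 minutes.
From t = 1140 to t = 1790: 7.71 × (1/2)^((1790−1140)/215.96) ≈ 0.95726 pmol.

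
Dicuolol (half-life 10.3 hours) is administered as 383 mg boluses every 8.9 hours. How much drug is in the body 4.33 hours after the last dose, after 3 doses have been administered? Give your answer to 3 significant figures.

The 3 doses were given 22.13, 13.23, 4.33 hours ago.
Total = 383·(1/2)^(22.13/10.3) + 383·(1/2)^(13.23/10.3) + 383·(1/2)^(4.33/10.3)
      = 86.382 + 157.23 + 286.19 ≈ 529.8 mg.

530 mg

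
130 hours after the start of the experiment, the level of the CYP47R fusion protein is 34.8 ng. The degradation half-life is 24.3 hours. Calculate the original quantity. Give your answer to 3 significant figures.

1420 ng

Number of half-lives elapsed: n = 130/24.3 ≈ 5.3498.
A₀ = A × 2^n = 34.8 × 2^5.3498 = 34.8 × 40.78 ≈ 1419.1 ng.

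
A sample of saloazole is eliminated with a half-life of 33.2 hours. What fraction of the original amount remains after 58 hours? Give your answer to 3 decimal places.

n = 58/33.2 ≈ 1.747 half-lives.
Fraction remaining = (1/2)^1.747 ≈ 0.29792.

0.298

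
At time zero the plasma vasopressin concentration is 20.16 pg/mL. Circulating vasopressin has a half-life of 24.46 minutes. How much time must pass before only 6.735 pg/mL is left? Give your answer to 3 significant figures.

38.7 minutes

Fraction remaining = 6.735/20.16 ≈ 0.33408.
n = log₂(20.16/6.735) = ln(2.9933)/ln 2 ≈ 1.5817 half-lives.
t = n × t½ = 1.5817 × 24.46 ≈ 38.69 minutes.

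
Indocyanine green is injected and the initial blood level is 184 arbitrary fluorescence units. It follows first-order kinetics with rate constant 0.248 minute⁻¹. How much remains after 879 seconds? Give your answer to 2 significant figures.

4.9 arbitrary fluorescence units

t½ = ln 2 / λ = 0.69315 / 0.248 ≈ 2.7949 minutes.
Convert the elapsed time: 879 seconds = 14.65 minutes.
Number of half-lives: n = 14.65/2.7949 ≈ 5.2416.
Remaining = 184 × (1/2)^5.2416 = 184 × 0.026431 ≈ 4.8634 arbitrary fluorescence units.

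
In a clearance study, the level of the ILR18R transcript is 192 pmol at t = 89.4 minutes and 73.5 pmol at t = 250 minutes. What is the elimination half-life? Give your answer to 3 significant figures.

116 minutes

Over Δt = 250 − 89.4 = 160.6 minutes, the level fell by a factor of 192/73.5 ≈ 2.6122.
n = log₂(2.6122) ≈ 1.3853 half-lives, so t½ = 160.6/1.3853 ≈ 115.93 minutes.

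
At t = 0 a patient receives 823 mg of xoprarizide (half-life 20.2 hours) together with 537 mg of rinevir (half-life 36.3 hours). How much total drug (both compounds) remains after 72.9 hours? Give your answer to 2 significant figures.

xoprarizide: 823 × (1/2)^(72.9/20.2) = 823 × (1/2)^3.6089 ≈ 67.454 mg.
rinevir: 537 × (1/2)^(72.9/36.3) = 537 × (1/2)^2.0083 ≈ 133.48 mg.
Total = 67.454 + 133.48 ≈ 200.94 mg.

200 mg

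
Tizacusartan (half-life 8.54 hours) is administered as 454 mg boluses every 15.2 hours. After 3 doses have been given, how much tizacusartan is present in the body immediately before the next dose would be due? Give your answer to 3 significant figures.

The 3 doses were given 45.6, 30.4, 15.2 hours ago.
Total = 454·(1/2)^(45.6/8.54) + 454·(1/2)^(30.4/8.54) + 454·(1/2)^(15.2/8.54)
      = 11.212 + 38.501 + 132.21 ≈ 181.92 mg.

182 mg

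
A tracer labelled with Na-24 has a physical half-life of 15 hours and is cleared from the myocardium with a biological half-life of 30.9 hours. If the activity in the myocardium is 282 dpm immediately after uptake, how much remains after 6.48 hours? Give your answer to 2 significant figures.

1/t_eff = 1/t_phys + 1/t_biol = 1/15 + 1/30.9 = 0.099029 per hour.
t_eff = 15 × 30.9 / (15 + 30.9) ≈ 10.098 hours.
Remaining = 282 × (1/2)^(6.48/10.098) = 282 × (1/2)^0.64171 ≈ 180.75 dpm.

180 dpm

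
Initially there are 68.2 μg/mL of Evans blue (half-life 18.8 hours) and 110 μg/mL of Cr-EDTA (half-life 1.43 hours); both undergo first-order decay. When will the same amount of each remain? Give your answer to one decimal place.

Set 68.2·(1/2)^(t/18.8) = 110·(1/2)^(t/1.43).
Taking log₂: log₂(68.2/110) = t·(1/18.8 − 1/1.43).
log₂(0.62) = -0.68966; 1/18.8 − 1/1.43 = -0.64611.
t = -0.68966 / -0.64611 ≈ 1.0674 hours.

1.1 hours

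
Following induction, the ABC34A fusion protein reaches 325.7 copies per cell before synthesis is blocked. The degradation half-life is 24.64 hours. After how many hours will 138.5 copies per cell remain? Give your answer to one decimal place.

30.4 hours

Fraction remaining = 138.5/325.7 ≈ 0.42524.
n = log₂(325.7/138.5) = ln(2.3516)/ln 2 ≈ 1.2337 half-lives.
t = n × t½ = 1.2337 × 24.64 ≈ 30.397 hours.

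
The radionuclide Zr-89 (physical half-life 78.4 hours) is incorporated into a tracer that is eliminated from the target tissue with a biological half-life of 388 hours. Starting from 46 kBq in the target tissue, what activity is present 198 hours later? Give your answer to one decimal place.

5.6 kBq

1/t_eff = 1/t_phys + 1/t_biol = 1/78.4 + 1/388 = 0.015332 per hour.
t_eff = 78.4 × 388 / (78.4 + 388) ≈ 65.221 hours.
Remaining = 46 × (1/2)^(198/65.221) = 46 × (1/2)^3.0358 ≈ 5.609 kBq.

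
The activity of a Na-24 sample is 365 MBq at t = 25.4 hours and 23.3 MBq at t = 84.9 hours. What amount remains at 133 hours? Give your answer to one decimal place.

Over Δt = 84.9 − 25.4 = 59.5 hours, the level fell by a factor of 365/23.3 ≈ 15.665.
n = log₂(15.665) ≈ 3.9695 half-lives, so t½ = 59.5/3.9695 ≈ 14.989 hours.
From t = 84.9 to t = 133: 23.3 × (1/2)^((133−84.9)/14.989) ≈ 2.5198 MBq.

2.5 MBq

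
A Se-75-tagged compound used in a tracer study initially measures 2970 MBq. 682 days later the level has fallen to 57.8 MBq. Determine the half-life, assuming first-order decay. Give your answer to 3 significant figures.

A/A₀ = 57.8/2970 ≈ 0.019461.
n = log₂(51.384) ≈ 5.6832 half-lives elapsed in 682 days.
t½ = 682/5.6832 ≈ 120 days.

120 days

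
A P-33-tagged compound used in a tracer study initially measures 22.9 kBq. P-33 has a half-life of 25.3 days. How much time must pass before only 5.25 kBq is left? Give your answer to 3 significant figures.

Fraction remaining = 5.25/22.9 ≈ 0.22926.
n = log₂(22.9/5.25) = ln(4.3619)/ln 2 ≈ 2.125 half-lives.
t = n × t½ = 2.125 × 25.3 ≈ 53.761 days.

53.8 days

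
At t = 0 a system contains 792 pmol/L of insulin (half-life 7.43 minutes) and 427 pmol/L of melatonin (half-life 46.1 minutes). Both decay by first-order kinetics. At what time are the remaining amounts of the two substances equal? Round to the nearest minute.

Set 792·(1/2)^(t/7.43) = 427·(1/2)^(t/46.1).
Taking log₂: log₂(792/427) = t·(1/7.43 − 1/46.1).
log₂(1.8548) = 0.89126; 1/7.43 − 1/46.1 = 0.1129.
t = 0.89126 / 0.1129 ≈ 7.8945 minutes.

8 minutes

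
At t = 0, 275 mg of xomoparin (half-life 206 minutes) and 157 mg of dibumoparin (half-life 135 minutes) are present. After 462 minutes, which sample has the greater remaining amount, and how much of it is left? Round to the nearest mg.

xomoparin, 58 mg

xomoparin: 275 × (1/2)^2.2427 ≈ 58.104 mg.
dibumoparin: 157 × (1/2)^3.4222 ≈ 14.646 mg.
Xomoparin has more remaining, at ≈ 58.104 mg.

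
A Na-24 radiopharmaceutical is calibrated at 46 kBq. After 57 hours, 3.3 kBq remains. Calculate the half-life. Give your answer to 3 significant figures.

A/A₀ = 3.3/46 ≈ 0.071739.
n = log₂(13.939) ≈ 3.8011 half-lives elapsed in 57 hours.
t½ = 57/3.8011 ≈ 14.996 hours.

15.0 hours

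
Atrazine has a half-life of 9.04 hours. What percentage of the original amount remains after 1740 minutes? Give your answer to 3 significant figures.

1740 minutes = 29 hours.
n = 29/9.04 ≈ 3.208 half-lives.
Fraction remaining = (1/2)^3.208 ≈ 0.10822, i.e. 10.822%.

10.8%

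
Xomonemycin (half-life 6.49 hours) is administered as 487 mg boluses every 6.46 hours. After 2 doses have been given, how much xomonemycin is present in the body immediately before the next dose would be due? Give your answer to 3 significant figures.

The 2 doses were given 12.92, 6.46 hours ago.
Total = 487·(1/2)^(12.92/6.49) + 487·(1/2)^(6.46/6.49)
      = 122.53 + 244.28 ≈ 366.81 mg.

367 mg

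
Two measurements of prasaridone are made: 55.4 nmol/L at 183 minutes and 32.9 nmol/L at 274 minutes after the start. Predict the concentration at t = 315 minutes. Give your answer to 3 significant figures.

26.0 nmol/L

Over Δt = 274 − 183 = 91 minutes, the level fell by a factor of 55.4/32.9 ≈ 1.6839.
n = log₂(1.6839) ≈ 0.7518 half-lives, so t½ = 91/0.7518 ≈ 121.04 minutes.
From t = 274 to t = 315: 32.9 × (1/2)^((315−274)/121.04) ≈ 26.015 nmol/L.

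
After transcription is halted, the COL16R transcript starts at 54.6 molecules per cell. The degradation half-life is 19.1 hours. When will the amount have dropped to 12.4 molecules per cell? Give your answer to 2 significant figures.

41 hours

Fraction remaining = 12.4/54.6 ≈ 0.22711.
n = log₂(54.6/12.4) = ln(4.4032)/ln 2 ≈ 2.1386 half-lives.
t = n × t½ = 2.1386 × 19.1 ≈ 40.847 hours.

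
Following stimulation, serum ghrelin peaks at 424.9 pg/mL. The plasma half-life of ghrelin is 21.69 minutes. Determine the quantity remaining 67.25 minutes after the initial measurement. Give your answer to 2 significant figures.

Number of half-lives: n = 67.25/21.69 ≈ 3.1005.
Remaining = 424.9 × (1/2)^3.1005 = 424.9 × 0.11659 ≈ 49.538 pg/mL.

50 pg/mL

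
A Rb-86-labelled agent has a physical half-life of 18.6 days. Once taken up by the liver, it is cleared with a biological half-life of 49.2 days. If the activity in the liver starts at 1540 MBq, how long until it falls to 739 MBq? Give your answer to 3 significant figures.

1/t_eff = 1/t_phys + 1/t_biol = 1/18.6 + 1/49.2 = 0.074089 per day.
t_eff = 18.6 × 49.2 / (18.6 + 49.2) ≈ 13.497 days.
n = log₂(1540/739) ≈ 1.0593; t = 1.0593 × 13.497 ≈ 14.298 days.

14.3 days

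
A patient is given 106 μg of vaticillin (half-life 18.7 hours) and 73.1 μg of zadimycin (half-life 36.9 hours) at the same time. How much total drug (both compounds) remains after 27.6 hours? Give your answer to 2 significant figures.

82 μg

vaticillin: 106 × (1/2)^(27.6/18.7) = 106 × (1/2)^1.4759 ≈ 38.107 μg.
zadimycin: 73.1 × (1/2)^(27.6/36.9) = 73.1 × (1/2)^0.74797 ≈ 43.527 μg.
Total = 38.107 + 43.527 ≈ 81.634 μg.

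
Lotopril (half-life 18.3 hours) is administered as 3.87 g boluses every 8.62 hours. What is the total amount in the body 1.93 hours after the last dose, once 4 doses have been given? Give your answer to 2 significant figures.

The 4 doses were given 27.79, 19.17, 10.55, 1.93 hours ago.
Total = 3.87·(1/2)^(27.79/18.3) + 3.87·(1/2)^(19.17/18.3) + 3.87·(1/2)^(10.55/18.3) + 3.87·(1/2)^(1.93/18.3)
      = 1.3507 + 1.8723 + 2.5952 + 3.5972 ≈ 9.4154 g.

9.4 g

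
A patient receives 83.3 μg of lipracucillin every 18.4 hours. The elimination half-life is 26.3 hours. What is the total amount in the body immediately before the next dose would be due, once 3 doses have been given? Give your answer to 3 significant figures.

102 μg

The 3 doses were given 55.2, 36.8, 18.4 hours ago.
Total = 83.3·(1/2)^(55.2/26.3) + 83.3·(1/2)^(36.8/26.3) + 83.3·(1/2)^(18.4/26.3)
      = 19.446 + 31.581 + 51.291 ≈ 102.32 μg.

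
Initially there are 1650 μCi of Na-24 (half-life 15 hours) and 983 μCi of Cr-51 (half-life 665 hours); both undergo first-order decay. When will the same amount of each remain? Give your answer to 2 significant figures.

Set 1650·(1/2)^(t/15) = 983·(1/2)^(t/665).
Taking log₂: log₂(1650/983) = t·(1/15 − 1/665).
log₂(1.6785) = 0.7472; 1/15 − 1/665 = 0.065163.
t = 0.7472 / 0.065163 ≈ 11.467 hours.

11 hours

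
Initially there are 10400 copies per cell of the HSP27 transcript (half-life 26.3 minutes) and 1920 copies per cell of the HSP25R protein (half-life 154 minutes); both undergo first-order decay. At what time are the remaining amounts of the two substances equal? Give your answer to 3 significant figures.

77.3 minutes

Set 10400·(1/2)^(t/26.3) = 1920·(1/2)^(t/154).
Taking log₂: log₂(10400/1920) = t·(1/26.3 − 1/154).
log₂(5.4167) = 2.4374; 1/26.3 − 1/154 = 0.031529.
t = 2.4374 / 0.031529 ≈ 77.306 minutes.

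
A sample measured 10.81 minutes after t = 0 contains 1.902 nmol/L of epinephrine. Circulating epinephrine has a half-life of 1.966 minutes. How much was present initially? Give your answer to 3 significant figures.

86.0 nmol/L

Number of half-lives elapsed: n = 10.81/1.966 ≈ 5.4985.
A₀ = A × 2^n = 1.902 × 2^5.4985 = 1.902 × 45.207 ≈ 85.984 nmol/L.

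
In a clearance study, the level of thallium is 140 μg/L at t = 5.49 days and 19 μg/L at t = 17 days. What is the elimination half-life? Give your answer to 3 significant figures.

3.99 days

Over Δt = 17 − 5.49 = 11.51 days, the level fell by a factor of 140/19 ≈ 7.3684.
n = log₂(7.3684) ≈ 2.8814 half-lives, so t½ = 11.51/2.8814 ≈ 3.9946 days.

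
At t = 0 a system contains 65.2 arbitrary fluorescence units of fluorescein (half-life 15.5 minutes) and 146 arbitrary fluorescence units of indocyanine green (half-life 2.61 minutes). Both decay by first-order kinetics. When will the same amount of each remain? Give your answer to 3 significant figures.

Set 65.2·(1/2)^(t/15.5) = 146·(1/2)^(t/2.61).
Taking log₂: log₂(65.2/146) = t·(1/15.5 − 1/2.61).
log₂(0.44658) = -1.163; 1/15.5 − 1/2.61 = -0.31863.
t = -1.163 / -0.31863 ≈ 3.6501 minutes.

3.65 minutes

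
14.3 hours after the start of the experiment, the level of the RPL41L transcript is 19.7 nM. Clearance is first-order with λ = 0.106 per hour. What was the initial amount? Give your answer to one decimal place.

89.7 nM

t½ = ln 2 / λ = 0.69315 / 0.106 ≈ 6.5391 hours.
Number of half-lives elapsed: n = 14.3/6.5391 ≈ 2.1868.
A₀ = A × 2^n = 19.7 × 2^2.1868 = 19.7 × 4.5531 ≈ 89.695 nM.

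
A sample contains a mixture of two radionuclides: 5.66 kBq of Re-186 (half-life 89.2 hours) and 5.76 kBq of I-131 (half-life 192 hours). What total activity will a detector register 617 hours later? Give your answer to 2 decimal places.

Re-186: 5.66 × (1/2)^(617/89.2) = 5.66 × (1/2)^6.917 ≈ 0.046836 kBq.
I-131: 5.76 × (1/2)^(617/192) = 5.76 × (1/2)^3.2135 ≈ 0.62094 kBq.
Total = 0.046836 + 0.62094 ≈ 0.66778 kBq.

0.67 kBq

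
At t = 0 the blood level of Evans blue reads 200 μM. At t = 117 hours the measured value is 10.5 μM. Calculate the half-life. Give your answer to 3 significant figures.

27.5 hours

A/A₀ = 10.5/200 ≈ 0.0525.
n = log₂(19.048) ≈ 4.2515 half-lives elapsed in 117 hours.
t½ = 117/4.2515 ≈ 27.519 hours.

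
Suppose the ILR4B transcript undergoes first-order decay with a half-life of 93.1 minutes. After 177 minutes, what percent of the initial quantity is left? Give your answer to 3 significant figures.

26.8%

n = 177/93.1 ≈ 1.9012 half-lives.
Fraction remaining = (1/2)^1.9012 ≈ 0.26772, i.e. 26.772%.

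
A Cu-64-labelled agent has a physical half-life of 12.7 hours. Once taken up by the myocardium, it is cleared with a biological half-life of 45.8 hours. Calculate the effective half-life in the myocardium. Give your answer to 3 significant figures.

1/t_eff = 1/t_phys + 1/t_biol = 1/12.7 + 1/45.8 = 0.10057 per hour.
t_eff = 12.7 × 45.8 / (12.7 + 45.8) ≈ 9.9429 hours.

9.94 hours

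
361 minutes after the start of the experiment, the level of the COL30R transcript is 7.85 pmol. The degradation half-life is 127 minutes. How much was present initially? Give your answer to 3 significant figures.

56.3 pmol

Number of half-lives elapsed: n = 361/127 ≈ 2.8425.
A₀ = A × 2^n = 7.85 × 2^2.8425 = 7.85 × 7.1727 ≈ 56.306 pmol.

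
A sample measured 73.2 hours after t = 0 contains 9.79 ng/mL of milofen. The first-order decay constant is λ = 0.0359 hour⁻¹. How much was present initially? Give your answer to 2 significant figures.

t½ = ln 2 / λ = 0.69315 / 0.0359 ≈ 19.308 hours.
Number of half-lives elapsed: n = 73.2/19.308 ≈ 3.7912.
A₀ = A × 2^n = 9.79 × 2^3.7912 = 9.79 × 13.844 ≈ 135.54 ng/mL.

140 ng/mL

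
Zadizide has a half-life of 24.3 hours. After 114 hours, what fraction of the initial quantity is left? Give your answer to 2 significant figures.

0.039

n = 114/24.3 ≈ 4.6914 half-lives.
Fraction remaining = (1/2)^4.6914 ≈ 0.038704.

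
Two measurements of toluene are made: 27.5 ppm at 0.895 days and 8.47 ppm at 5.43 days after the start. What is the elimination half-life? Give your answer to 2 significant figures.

2.7 days

Over Δt = 5.43 − 0.895 = 4.535 days, the level fell by a factor of 27.5/8.47 ≈ 3.2468.
n = log₂(3.2468) ≈ 1.699 half-lives, so t½ = 4.535/1.699 ≈ 2.6692 days.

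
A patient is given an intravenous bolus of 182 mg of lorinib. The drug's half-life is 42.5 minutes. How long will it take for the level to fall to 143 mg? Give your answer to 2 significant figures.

15 minutes

Fraction remaining = 143/182 ≈ 0.78571.
n = log₂(182/143) = ln(1.2727)/ln 2 ≈ 0.34792 half-lives.
t = n × t½ = 0.34792 × 42.5 ≈ 14.787 minutes.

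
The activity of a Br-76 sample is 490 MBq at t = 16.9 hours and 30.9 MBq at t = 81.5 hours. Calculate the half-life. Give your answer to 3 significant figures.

Over Δt = 81.5 − 16.9 = 64.6 hours, the level fell by a factor of 490/30.9 ≈ 15.858.
n = log₂(15.858) ≈ 3.9871 half-lives, so t½ = 64.6/3.9871 ≈ 16.202 hours.

16.2 hours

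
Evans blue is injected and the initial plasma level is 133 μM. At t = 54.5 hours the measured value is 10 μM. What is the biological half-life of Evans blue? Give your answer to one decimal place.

14.6 hours

A/A₀ = 10/133 ≈ 0.075188.
n = log₂(13.3) ≈ 3.7334 half-lives elapsed in 54.5 hours.
t½ = 54.5/3.7334 ≈ 14.598 hours.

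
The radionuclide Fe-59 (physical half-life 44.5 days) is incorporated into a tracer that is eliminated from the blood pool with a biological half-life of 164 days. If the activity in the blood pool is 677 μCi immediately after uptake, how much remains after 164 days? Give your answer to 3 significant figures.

26.3 μCi

1/t_eff = 1/t_phys + 1/t_biol = 1/44.5 + 1/164 = 0.028569 per day.
t_eff = 44.5 × 164 / (44.5 + 164) ≈ 35.002 days.
Remaining = 677 × (1/2)^(164/35.002) = 677 × (1/2)^4.6854 ≈ 26.311 μCi.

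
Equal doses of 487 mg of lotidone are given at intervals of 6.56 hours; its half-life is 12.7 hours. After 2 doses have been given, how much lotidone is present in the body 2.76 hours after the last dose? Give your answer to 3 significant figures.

The 2 doses were given 9.32, 2.76 hours ago.
Total = 487·(1/2)^(9.32/12.7) + 487·(1/2)^(2.76/12.7)
      = 292.83 + 418.9 ≈ 711.73 mg.

712 mg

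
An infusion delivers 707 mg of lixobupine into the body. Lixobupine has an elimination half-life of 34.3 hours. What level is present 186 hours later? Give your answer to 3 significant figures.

Number of half-lives: n = 186/34.3 ≈ 5.4227.
Remaining = 707 × (1/2)^5.4227 = 707 × 0.023313 ≈ 16.482 mg.

16.5 mg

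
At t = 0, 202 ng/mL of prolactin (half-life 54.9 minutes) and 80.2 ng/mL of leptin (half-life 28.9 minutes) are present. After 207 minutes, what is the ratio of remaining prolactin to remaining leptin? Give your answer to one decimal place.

26.4

prolactin: 202 × (1/2)^(207/54.9) = 202 × (1/2)^3.7705 ≈ 14.802 ng/mL.
leptin: 80.2 × (1/2)^(207/28.9) = 80.2 × (1/2)^7.1626 ≈ 0.55977 ng/mL.
Ratio ≈ 14.802 / 0.55977 ≈ 26.443.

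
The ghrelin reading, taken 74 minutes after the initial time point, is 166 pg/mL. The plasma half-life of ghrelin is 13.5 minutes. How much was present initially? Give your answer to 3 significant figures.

7420 pg/mL

Number of half-lives elapsed: n = 74/13.5 ≈ 5.4815.
A₀ = A × 2^n = 166 × 2^5.4815 = 166 × 44.678 ≈ 7416.5 pg/mL.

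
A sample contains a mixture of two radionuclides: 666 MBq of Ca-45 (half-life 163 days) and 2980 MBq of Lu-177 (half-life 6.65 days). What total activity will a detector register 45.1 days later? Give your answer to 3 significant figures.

Ca-45: 666 × (1/2)^(45.1/163) = 666 × (1/2)^0.27669 ≈ 549.77 MBq.
Lu-177: 2980 × (1/2)^(45.1/6.65) = 2980 × (1/2)^6.782 ≈ 27.08 MBq.
Total = 549.77 + 27.08 ≈ 576.85 MBq.

577 MBq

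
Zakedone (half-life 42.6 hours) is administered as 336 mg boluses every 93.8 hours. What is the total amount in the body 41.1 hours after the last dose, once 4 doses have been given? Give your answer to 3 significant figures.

219 mg

The 4 doses were given 322.5, 228.7, 134.9, 41.1 hours ago.
Total = 336·(1/2)^(322.5/42.6) + 336·(1/2)^(228.7/42.6) + 336·(1/2)^(134.9/42.6) + 336·(1/2)^(41.1/42.6)
      = 1.7677 + 8.1329 + 37.418 + 172.15 ≈ 219.47 mg.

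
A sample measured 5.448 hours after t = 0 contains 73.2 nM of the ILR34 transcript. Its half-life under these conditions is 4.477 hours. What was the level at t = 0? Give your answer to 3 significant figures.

170 nM

Number of half-lives elapsed: n = 5.448/4.477 ≈ 1.2169.
A₀ = A × 2^n = 73.2 × 2^1.2169 = 73.2 × 2.3244 ≈ 170.15 nM.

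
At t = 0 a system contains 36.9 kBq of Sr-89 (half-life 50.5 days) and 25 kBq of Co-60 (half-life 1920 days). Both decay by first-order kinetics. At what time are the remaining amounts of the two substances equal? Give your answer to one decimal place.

Set 36.9·(1/2)^(t/50.5) = 25·(1/2)^(t/1920).
Taking log₂: log₂(36.9/25) = t·(1/50.5 − 1/1920).
log₂(1.476) = 0.56169; 1/50.5 − 1/1920 = 0.019281.
t = 0.56169 / 0.019281 ≈ 29.132 days.

29.1 days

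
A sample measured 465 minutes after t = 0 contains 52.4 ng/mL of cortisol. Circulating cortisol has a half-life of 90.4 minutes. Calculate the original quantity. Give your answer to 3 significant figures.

Number of half-lives elapsed: n = 465/90.4 ≈ 5.1438.
A₀ = A × 2^n = 52.4 × 2^5.1438 = 52.4 × 35.354 ≈ 1852.6 ng/mL.

1850 ng/mL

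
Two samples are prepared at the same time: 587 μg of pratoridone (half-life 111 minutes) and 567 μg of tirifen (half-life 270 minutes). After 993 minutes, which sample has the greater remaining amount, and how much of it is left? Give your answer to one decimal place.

pratoridone: 587 × (1/2)^8.9459 ≈ 1.1903 μg.
tirifen: 567 × (1/2)^3.6778 ≈ 44.306 μg.
Tirifen has more remaining, at ≈ 44.306 μg.

tirifen, 44.3 μg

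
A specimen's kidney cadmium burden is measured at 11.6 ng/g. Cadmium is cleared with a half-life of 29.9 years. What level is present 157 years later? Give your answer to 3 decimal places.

0.305 ng/g

Number of half-lives: n = 157/29.9 ≈ 5.2508.
Remaining = 11.6 × (1/2)^5.2508 = 11.6 × 0.026263 ≈ 0.30465 ng/g.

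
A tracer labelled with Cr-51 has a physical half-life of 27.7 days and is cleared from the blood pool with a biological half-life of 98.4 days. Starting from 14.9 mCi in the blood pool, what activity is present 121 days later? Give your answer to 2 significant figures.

1/t_eff = 1/t_phys + 1/t_biol = 1/27.7 + 1/98.4 = 0.046264 per day.
t_eff = 27.7 × 98.4 / (27.7 + 98.4) ≈ 21.615 days.
Remaining = 14.9 × (1/2)^(121/21.615) = 14.9 × (1/2)^5.5979 ≈ 0.30764 mCi.

0.31 mCi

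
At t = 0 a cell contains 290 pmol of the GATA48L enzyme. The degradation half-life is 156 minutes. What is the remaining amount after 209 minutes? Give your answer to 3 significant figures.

Number of half-lives: n = 209/156 ≈ 1.3397.
Remaining = 290 × (1/2)^1.3397 = 290 × 0.39509 ≈ 114.58 pmol.

115 pmol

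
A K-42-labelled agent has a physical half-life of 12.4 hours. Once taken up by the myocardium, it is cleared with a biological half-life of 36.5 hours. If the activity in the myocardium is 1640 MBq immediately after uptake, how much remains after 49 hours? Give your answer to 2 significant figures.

1/t_eff = 1/t_phys + 1/t_biol = 1/12.4 + 1/36.5 = 0.10804 per hour.
t_eff = 12.4 × 36.5 / (12.4 + 36.5) ≈ 9.2556 hours.
Remaining = 1640 × (1/2)^(49/9.2556) = 1640 × (1/2)^5.2941 ≈ 41.799 MBq.

42 MBq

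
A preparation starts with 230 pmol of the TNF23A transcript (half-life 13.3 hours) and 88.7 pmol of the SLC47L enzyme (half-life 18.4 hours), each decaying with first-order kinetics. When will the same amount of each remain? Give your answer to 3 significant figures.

Set 230·(1/2)^(t/13.3) = 88.7·(1/2)^(t/18.4).
Taking log₂: log₂(230/88.7) = t·(1/13.3 − 1/18.4).
log₂(2.593) = 1.3746; 1/13.3 − 1/18.4 = 0.02084.
t = 1.3746 / 0.02084 ≈ 65.961 hours.

66.0 hours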